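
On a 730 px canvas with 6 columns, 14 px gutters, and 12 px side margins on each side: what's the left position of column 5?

Inside the margins: 730 − 24 = 706 px.
6 columns + 5 gutters: 6c + 5·14 = 706.
6c = 706 − 70 = 636, so c = 106 px.
Each column+gutter stride is 120 px; 4 of them past the 12 px margin is 12 + 480 = 492 px.

492 px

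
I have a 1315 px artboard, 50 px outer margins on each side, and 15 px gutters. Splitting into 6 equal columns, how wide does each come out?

190 px

Inside the margins: 1315 − 100 = 1215 px.
6c + 5·15 = 1215 → 6c = 1140 → c = 190 px.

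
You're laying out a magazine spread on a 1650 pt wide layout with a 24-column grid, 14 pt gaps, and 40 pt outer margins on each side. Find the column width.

Take off 80 pt of margins, leaving 1570 pt.
Subtracting 23 gaps of 14 leaves 1248 for 24 columns, so c = 52 pt.

52 pt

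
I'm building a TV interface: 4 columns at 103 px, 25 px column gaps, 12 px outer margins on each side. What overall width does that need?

Adding margins, columns and gutters: 24 + 412 + 75 = 511 px.

511 px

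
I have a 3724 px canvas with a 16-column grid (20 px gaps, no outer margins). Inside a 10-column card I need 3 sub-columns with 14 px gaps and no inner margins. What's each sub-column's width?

16c + 15·20 = 3724 → 16c = 3424 → c = 214 px.
10 columns plus 9 gaps: 2140 + 180 = 2320 px.
3 columns + 2 gaps: 3d + 2·14 = 2320.
3d = 2320 − 28 = 2292, so d = 764 px.

764 px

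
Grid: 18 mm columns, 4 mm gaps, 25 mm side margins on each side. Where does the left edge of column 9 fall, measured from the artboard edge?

Each column+gutter stride is 22 mm; 8 of them past the 25 mm margin is 25 + 176 = 201 mm.

201 mm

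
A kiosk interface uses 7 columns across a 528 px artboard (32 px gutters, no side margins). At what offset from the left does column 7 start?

7 columns + 6 gutters: 7c + 6·32 = 528.
7c = 528 − 192 = 336, so c = 48 px.
Each column+gutter stride is 80 px; with no margin, 6 of them is 480 px.

480 px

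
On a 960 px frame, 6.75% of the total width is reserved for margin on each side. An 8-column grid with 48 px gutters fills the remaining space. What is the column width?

61.8 px

Margins: 6.75% × 960 = 64.8 px each, so content = 960 − 129.6 = 830.4 px.
830.4 − 7·48 = 494.4; ÷8 gives c = 61.8 px.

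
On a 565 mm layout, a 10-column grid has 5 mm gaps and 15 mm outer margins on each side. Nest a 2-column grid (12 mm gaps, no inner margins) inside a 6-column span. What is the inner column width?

153.5 mm

Take off 30 mm of margins, leaving 535 mm.
10c + 9·5 = 535 → 10c = 490 → c = 49 mm.
6 columns plus 5 gaps: 294 + 25 = 319 mm.
2d + 1·12 = 319 → 2d = 307 → d = 153.5 mm.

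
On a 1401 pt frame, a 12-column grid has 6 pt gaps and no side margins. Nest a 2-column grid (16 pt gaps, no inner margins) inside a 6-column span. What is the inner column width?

1401 − 11·6 = 1335; ÷12 gives c = 111.25 pt.
6 columns plus 5 gaps: 667.5 + 30 = 697.5 pt.
2d + 1·16 = 697.5 → 2d = 681.5 → d = 340.75 pt.

340.75 pt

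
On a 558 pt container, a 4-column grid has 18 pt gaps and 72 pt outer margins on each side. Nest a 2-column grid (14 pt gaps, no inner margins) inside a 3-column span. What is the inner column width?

Outer content = 558 − 2·72 = 414 pt.
Subtracting 3 gaps of 18 leaves 360 for 4 columns, so c = 90 pt.
3-column span = 3·90 + 2·18 = 306 pt.
306 − 1·14 = 292; ÷2 gives d = 146 pt.

146 pt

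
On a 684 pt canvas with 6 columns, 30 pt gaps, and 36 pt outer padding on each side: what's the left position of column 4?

Take off 72 pt of margins, leaving 612 pt.
6 columns + 5 gaps: 6c + 5·30 = 612.
6c = 612 − 150 = 462, so c = 77 pt.
Each column+gutter stride is 107 pt; 3 of them past the 36 pt margin is 36 + 321 = 357 pt.

357 pt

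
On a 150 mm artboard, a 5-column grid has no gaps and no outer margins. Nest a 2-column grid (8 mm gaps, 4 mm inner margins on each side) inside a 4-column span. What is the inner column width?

With no gaps, each column is 150/5 = 30 mm.
With no gaps, 4 columns span 4·30 = 120 mm.
Inner content = 120 − 2·4 = 112 mm.
2 columns + 1 gap: 2d + 1·8 = 112.
2d = 112 − 8 = 104, so d = 52 mm.

52 mm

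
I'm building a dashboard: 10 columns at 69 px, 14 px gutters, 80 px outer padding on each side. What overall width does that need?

Adding margins, columns and gutters: 160 + 690 + 126 = 976 px.

976 px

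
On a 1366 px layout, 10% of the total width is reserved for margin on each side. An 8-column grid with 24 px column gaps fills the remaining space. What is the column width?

1366 × (1 − 2·10%) = 1366 × 80% = 1092.8 px for the columns.
8c + 7·24 = 1092.8 → 8c = 924.8 → c = 115.6 px.

115.6 px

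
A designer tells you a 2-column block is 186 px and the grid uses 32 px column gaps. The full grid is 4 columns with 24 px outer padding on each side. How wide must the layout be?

2 columns + 1 column gap: 2c + 1·32 = 186.
2c = 186 − 32 = 154, so c = 77 px.
Layout = 2·24 + 4·77 + 3·32 = 48 + 308 + 96 = 452 px.

452 px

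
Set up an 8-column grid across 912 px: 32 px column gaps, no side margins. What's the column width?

Subtracting 7 column gaps of 32 leaves 688 for 8 columns, so c = 86 px.

86 px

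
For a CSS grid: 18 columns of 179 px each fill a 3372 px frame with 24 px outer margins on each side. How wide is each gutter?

6 px

Content width = 3372 − 2·24 = 3324 px.
Columns use 3222 px, leaving 102 px across 17 gutters = 6 px each.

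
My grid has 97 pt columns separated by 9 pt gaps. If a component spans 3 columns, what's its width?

309 pt

3 columns plus 2 gaps: 291 + 18 = 309 pt.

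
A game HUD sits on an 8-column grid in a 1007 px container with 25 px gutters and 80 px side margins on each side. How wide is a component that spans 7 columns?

Subtract both margins: 1007 − 2·80 = 847 px.
847 − 7·25 = 672; ÷8 gives c = 84 px.
Span of 7: 7·84 + 6·25 = 588 + 150 = 738 px.

738 px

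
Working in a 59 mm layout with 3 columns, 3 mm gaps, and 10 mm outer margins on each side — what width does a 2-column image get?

25 mm

Take off 20 mm of margins, leaving 39 mm.
39 − 2·3 = 33; ÷3 gives c = 11 mm.
2 columns plus 1 gap: 22 + 3 = 25 mm.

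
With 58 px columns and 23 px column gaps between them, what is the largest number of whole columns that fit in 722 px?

Each extra column adds 58 + 23 = 81 px.
(722 + 23) / 81 = 9.20, so 9 columns fit.

9 columns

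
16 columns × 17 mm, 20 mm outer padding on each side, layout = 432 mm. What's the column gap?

Take off 40 mm of margins, leaving 392 mm.
Columns use 272 mm, leaving 120 mm across 15 column gaps = 8 mm each.

8 mm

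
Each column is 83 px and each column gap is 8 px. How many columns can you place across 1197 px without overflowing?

13 columns: 13·83 + 12·8 = 1175 px ≤ 1197.
14 columns: 1266 px > 1197. So 13.

13 columns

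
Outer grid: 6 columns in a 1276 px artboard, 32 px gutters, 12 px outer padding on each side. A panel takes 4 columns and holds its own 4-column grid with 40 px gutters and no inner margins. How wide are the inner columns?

Inside the margins: 1276 − 24 = 1252 px.
6 columns + 5 gutters: 6c + 5·32 = 1252.
6c = 1252 − 160 = 1092, so c = 182 px.
Span of 4: 4·182 + 3·32 = 728 + 96 = 824 px.
4 columns + 3 gutters: 4d + 3·40 = 824.
4d = 824 − 120 = 704, so d = 176 px.

176 px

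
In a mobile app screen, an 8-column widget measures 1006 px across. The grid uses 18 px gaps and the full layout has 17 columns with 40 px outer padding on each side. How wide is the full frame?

2238 px

Subtracting 7 gaps of 18 leaves 880 for 8 columns, so c = 110 px.
Total width: 2·40 + 17·110 + 16·18 = 2238 px.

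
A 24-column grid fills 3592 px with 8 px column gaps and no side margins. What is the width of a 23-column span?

3592 − 23·8 = 3408; ÷24 gives c = 142 px.
23-column span = 23·142 + 22·8 = 3442 px.

3442 px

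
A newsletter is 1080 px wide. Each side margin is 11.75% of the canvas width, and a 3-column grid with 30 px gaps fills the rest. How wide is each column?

Each margin = 11.75% of 1080 = 126.9 px; content = 1080 − 2·126.9 = 826.2 px.
Subtracting 2 gaps of 30 leaves 766.2 for 3 columns, so c = 255.4 px.

255.4 px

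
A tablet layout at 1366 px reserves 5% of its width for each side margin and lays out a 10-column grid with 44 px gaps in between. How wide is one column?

1366 × (1 − 2·5%) = 1366 × 90% = 1229.4 px for the columns.
Subtracting 9 gaps of 44 leaves 833.4 for 10 columns, so c = 83.34 px.

83.34 px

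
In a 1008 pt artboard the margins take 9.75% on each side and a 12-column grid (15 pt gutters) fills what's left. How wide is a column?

Each margin = 9.75% of 1008 = 98.28 pt; content = 1008 − 2·98.28 = 811.44 pt.
811.44 − 11·15 = 646.44; ÷12 gives c = 53.87 pt.

53.87 pt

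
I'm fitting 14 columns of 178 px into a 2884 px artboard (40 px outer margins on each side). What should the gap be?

24 px

Content width = 2884 − 2·40 = 2804 px.
Columns use 2492 px, leaving 312 px across 13 gaps = 24 px each.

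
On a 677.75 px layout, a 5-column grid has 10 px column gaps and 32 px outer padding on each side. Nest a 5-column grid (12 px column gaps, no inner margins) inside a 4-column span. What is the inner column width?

Outer content = 677.75 − 2·32 = 613.75 px.
5c + 4·10 = 613.75 → 5c = 573.75 → c = 114.75 px.
Span of 4: 4·114.75 + 3·10 = 459 + 30 = 489 px.
489 − 4·12 = 441; ÷5 gives d = 88.2 px.

88.2 px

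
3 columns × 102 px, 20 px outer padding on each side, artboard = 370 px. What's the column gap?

Inside the margins: 370 − 40 = 330 px.
3·102 + 2g = 330 → 2g = 24 → g = 12 px.

12 px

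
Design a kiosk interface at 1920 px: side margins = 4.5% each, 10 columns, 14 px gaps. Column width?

1920 × (1 − 2·4.5%) = 1920 × 91% = 1747.2 px for the columns.
Subtracting 9 gaps of 14 leaves 1621.2 for 10 columns, so c = 162.12 px.

162.12 px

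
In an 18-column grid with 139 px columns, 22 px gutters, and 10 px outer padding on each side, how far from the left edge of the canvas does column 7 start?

976 px

Each column+gutter stride is 161 px; 6 of them past the 10 px margin is 10 + 966 = 976 px.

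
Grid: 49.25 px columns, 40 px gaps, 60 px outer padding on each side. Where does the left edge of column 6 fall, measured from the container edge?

506.25 px

Each column+gutter stride is 89.25 px; 5 of them past the 60 px margin is 60 + 446.25 = 506.25 px.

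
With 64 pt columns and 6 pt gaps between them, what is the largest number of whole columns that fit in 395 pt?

5 columns: 5·64 + 4·6 = 344 pt ≤ 395.
6 columns: 414 pt > 395. So 5.

5 columns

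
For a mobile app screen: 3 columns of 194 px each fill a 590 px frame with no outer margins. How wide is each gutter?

4 px

3·194 + 2g = 590 → 2g = 8 → g = 4 px.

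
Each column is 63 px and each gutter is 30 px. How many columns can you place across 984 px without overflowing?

10 columns

10 columns: 10·63 + 9·30 = 900 px ≤ 984.
11 columns: 993 px > 984. So 10.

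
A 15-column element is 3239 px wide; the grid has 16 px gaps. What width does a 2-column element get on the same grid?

15c + 14·16 = 3239 → 15c = 3015 → c = 201 px.
Span of 2: 2·201 + 1·16 = 402 + 16 = 418 px.

418 px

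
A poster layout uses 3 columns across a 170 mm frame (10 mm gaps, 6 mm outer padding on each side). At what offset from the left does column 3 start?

118 mm

Inside the margins: 170 − 12 = 158 mm.
3 columns + 2 gaps: 3c + 2·10 = 158.
3c = 158 − 20 = 138, so c = 46 mm.
Before column 3: the margin + 2 columns + 2 gaps.
Offset = 6 + 2·(46 + 10) = 6 + 112 = 118 mm.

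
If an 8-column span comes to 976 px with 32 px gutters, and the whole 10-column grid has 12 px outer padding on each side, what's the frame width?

1252 px

976 − 7·32 = 752; ÷8 gives c = 94 px.
Total width: 2·12 + 10·94 + 9·32 = 1252 px.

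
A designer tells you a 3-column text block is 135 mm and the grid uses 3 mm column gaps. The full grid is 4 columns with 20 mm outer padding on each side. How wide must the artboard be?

3 columns + 2 column gaps: 3c + 2·3 = 135.
3c = 135 − 6 = 129, so c = 43 mm.
Total width: 2·20 + 4·43 + 3·3 = 221 mm.

221 mm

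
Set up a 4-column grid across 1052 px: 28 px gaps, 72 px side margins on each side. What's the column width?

Take off 144 px of margins, leaving 908 px.
4 columns + 3 gaps: 4c + 3·28 = 908.
4c = 908 − 84 = 824, so c = 206 px.

206 px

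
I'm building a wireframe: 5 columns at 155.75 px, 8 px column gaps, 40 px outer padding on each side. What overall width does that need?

Adding margins, columns and gutters: 80 + 778.75 + 32 = 890.75 px.

890.75 px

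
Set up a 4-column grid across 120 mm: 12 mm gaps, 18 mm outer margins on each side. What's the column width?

Take off 36 mm of margins, leaving 84 mm.
84 − 3·12 = 48; ÷4 gives c = 12 mm.

12 mm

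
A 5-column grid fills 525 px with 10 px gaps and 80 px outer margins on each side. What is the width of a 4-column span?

Take off 160 px of margins, leaving 365 px.
5c + 4·10 = 365 → 5c = 325 → c = 65 px.
4-column span = 4·65 + 3·10 = 290 px.

290 px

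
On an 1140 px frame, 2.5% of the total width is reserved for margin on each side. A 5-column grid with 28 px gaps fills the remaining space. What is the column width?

Each margin = 2.5% of 1140 = 28.5 px; content = 1140 − 2·28.5 = 1083 px.
5c + 4·28 = 1083 → 5c = 971 → c = 194.2 px.

194.2 px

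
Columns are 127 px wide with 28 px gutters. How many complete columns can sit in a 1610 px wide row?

10 columns

10 columns: 10·127 + 9·28 = 1522 px ≤ 1610.
11 columns: 1677 px > 1610. So 10.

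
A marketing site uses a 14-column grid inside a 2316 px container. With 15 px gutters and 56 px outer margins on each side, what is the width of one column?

Subtract both margins: 2316 − 2·56 = 2204 px.
2204 − 13·15 = 2009; ÷14 gives c = 143.5 px.

143.5 px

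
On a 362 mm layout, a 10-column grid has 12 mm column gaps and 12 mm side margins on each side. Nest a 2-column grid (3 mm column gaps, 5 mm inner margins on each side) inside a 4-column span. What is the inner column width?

Outer content = 362 − 2·12 = 338 mm.
338 − 9·12 = 230; ÷10 gives c = 23 mm.
Span of 4: 4·23 + 3·12 = 92 + 36 = 128 mm.
Inner content = 128 − 2·5 = 118 mm.
2 columns + 1 column gap: 2d + 1·3 = 118.
2d = 118 − 3 = 115, so d = 57.5 mm.

57.5 mm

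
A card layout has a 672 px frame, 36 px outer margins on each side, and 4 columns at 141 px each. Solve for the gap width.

Take off 72 px of margins, leaving 600 px.
4·141 + 3g = 600 → 3g = 36 → g = 12 px.

12 px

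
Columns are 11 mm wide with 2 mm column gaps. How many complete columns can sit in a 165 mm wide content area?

Each extra column adds 11 + 2 = 13 mm.
(165 + 2) / 13 = 12.85, so 12 columns fit.

12 columns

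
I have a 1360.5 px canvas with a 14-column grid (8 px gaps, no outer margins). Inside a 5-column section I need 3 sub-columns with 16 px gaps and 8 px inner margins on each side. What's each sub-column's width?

Subtracting 13 gaps of 8 leaves 1256.5 for 14 columns, so c = 89.75 px.
Span of 5: 5·89.75 + 4·8 = 448.75 + 32 = 480.75 px.
Inner content = 480.75 − 2·8 = 464.75 px.
3d + 2·16 = 464.75 → 3d = 432.75 → d = 144.25 px.

144.25 px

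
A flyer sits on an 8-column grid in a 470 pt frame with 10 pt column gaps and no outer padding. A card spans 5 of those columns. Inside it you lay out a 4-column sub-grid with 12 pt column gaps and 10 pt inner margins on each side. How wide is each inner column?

8 columns + 7 column gaps: 8c + 7·10 = 470.
8c = 470 − 70 = 400, so c = 50 pt.
5-column span = 5·50 + 4·10 = 290 pt.
Inner content = 290 − 2·10 = 270 pt.
Subtracting 3 column gaps of 12 leaves 234 for 4 columns, so d = 58.5 pt.

58.5 pt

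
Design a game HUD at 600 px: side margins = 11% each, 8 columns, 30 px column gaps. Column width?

32.25 px

Margins: 11% × 600 = 66 px each, so content = 600 − 132 = 468 px.
8 columns + 7 column gaps: 8c + 7·30 = 468.
8c = 468 − 210 = 258, so c = 32.25 px.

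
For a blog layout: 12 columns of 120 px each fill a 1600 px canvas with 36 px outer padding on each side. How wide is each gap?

8 px

Take off 72 px of margins, leaving 1528 px.
12 columns take 12·120 = 1440 px; remaining 88 splits into 11 gaps.
g = 88 / 11 = 8 px.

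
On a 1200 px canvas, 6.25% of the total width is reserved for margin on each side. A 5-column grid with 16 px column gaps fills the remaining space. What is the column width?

1200 × (1 − 2·6.25%) = 1200 × 87.5% = 1050 px for the columns.
Subtracting 4 column gaps of 16 leaves 986 for 5 columns, so c = 197.2 px.

197.2 px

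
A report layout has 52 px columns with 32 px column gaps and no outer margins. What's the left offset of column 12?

Before column 12: 11 columns + 11 column gaps.
Offset = 11·(52 + 32) = 11·84 = 924 px.

924 px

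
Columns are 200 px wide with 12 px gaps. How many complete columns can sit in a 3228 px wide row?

15 columns: 15·200 + 14·12 = 3168 px ≤ 3228.
16 columns: 3380 px > 3228. So 15.

15 columns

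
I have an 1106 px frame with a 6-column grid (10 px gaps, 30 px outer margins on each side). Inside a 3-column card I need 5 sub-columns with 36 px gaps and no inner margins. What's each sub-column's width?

74.8 px

Outer content = 1106 − 2·30 = 1046 px.
6c + 5·10 = 1046 → 6c = 996 → c = 166 px.
3-column span = 3·166 + 2·10 = 518 px.
Subtracting 4 gaps of 36 leaves 374 for 5 columns, so d = 74.8 px.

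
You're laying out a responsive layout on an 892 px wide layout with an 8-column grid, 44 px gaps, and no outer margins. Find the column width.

892 − 7·44 = 584; ÷8 gives c = 73 px.

73 px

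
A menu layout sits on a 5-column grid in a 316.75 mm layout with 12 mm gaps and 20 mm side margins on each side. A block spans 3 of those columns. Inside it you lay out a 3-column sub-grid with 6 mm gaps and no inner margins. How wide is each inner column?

Take off 40 mm of margins, leaving 276.75 mm.
276.75 − 4·12 = 228.75; ÷5 gives c = 45.75 mm.
3-column span = 3·45.75 + 2·12 = 161.25 mm.
3d + 2·6 = 161.25 → 3d = 149.25 → d = 49.75 mm.

49.75 mm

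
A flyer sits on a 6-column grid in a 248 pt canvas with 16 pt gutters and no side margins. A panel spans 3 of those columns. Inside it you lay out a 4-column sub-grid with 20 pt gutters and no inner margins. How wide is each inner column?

14 pt

Subtracting 5 gutters of 16 leaves 168 for 6 columns, so c = 28 pt.
3 columns plus 2 gutters: 84 + 32 = 116 pt.
Subtracting 3 gutters of 20 leaves 56 for 4 columns, so d = 14 pt.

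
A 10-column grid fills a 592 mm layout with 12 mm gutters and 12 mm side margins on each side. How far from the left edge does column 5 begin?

Inside the margins: 592 − 24 = 568 mm.
10c + 9·12 = 568 → 10c = 460 → c = 46 mm.
Each column+gutter stride is 58 mm; 4 of them past the 12 mm margin is 12 + 232 = 244 mm.

244 mm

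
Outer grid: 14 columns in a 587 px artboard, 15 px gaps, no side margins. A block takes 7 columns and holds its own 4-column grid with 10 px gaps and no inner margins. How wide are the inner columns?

64 px

Subtracting 13 gaps of 15 leaves 392 for 14 columns, so c = 28 px.
7 columns plus 6 gaps: 196 + 90 = 286 px.
286 − 3·10 = 256; ÷4 gives d = 64 px.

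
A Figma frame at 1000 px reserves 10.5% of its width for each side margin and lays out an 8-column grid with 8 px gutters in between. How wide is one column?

91.75 px

1000 × (1 − 2·10.5%) = 1000 × 79% = 790 px for the columns.
790 − 7·8 = 734; ÷8 gives c = 91.75 px.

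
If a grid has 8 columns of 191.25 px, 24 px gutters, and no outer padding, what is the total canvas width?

1698 px

Canvas = 8·191.25 + 7·24 = 1530 + 168 = 1698 px.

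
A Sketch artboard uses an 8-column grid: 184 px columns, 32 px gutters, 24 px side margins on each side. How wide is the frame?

1744 px

Adding margins, columns and gutters: 48 + 1472 + 224 = 1744 px.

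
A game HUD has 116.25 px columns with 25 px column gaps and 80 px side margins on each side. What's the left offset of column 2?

Each column+gutter stride is 141.25 px; 1 of them past the 80 px margin is 80 + 141.25 = 221.25 px.

221.25 px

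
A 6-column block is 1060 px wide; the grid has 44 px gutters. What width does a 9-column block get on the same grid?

Subtracting 5 gutters of 44 leaves 840 for 6 columns, so c = 140 px.
Span of 9: 9·140 + 8·44 = 1260 + 352 = 1612 px.

1612 px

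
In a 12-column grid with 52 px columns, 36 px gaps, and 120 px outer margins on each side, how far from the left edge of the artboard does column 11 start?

Before column 11: the margin + 10 columns + 10 gaps.
Offset = 120 + 10·(52 + 36) = 120 + 880 = 1000 px.

1000 px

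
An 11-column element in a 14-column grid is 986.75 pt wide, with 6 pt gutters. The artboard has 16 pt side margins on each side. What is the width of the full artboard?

Subtracting 10 gutters of 6 leaves 926.75 for 11 columns, so c = 84.25 pt.
Total width: 2·16 + 14·84.25 + 13·6 = 1289.5 pt.

1289.5 pt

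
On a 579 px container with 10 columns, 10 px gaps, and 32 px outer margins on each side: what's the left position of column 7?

347 px

Take off 64 px of margins, leaving 515 px.
Subtracting 9 gaps of 10 leaves 425 for 10 columns, so c = 42.5 px.
Each column+gutter stride is 52.5 px; 6 of them past the 32 px margin is 32 + 315 = 347 px.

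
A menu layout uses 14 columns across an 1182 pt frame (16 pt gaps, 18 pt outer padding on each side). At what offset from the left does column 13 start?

Take off 36 pt of margins, leaving 1146 pt.
14c + 13·16 = 1146 → 14c = 938 → c = 67 pt.
Column 13 starts at margin + 12·(column + gutter) = 18 + 12·83 = 1014 pt.

1014 pt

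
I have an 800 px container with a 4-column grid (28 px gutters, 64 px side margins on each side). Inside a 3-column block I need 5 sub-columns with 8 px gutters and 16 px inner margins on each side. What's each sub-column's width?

86.6 px

Inside the margins: 800 − 128 = 672 px.
672 − 3·28 = 588; ÷4 gives c = 147 px.
3 columns plus 2 gutters: 441 + 56 = 497 px.
Inner content = 497 − 2·16 = 465 px.
465 − 4·8 = 433; ÷5 gives d = 86.6 px.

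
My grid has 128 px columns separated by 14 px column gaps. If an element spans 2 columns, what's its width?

2-column span = 2·128 + 1·14 = 270 px.

270 px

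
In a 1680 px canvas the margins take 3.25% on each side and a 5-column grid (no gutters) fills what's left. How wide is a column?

Margins: 3.25% × 1680 = 54.6 px each, so content = 1680 − 109.2 = 1570.8 px.
5c = 1570.8 → c = 314.16 px.

314.16 px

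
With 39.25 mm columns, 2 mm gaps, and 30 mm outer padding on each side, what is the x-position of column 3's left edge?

112.5 mm

Column 3 starts at margin + 2·(column + gutter) = 30 + 2·41.25 = 112.5 mm.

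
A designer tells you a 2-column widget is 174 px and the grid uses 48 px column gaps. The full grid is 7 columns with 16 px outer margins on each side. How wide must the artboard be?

2c + 1·48 = 174 → 2c = 126 → c = 63 px.
Total width: 2·16 + 7·63 + 6·48 = 761 px.

761 px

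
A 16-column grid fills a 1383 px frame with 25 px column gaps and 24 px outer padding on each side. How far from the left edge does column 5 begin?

Content = 1383 − 2·24 = 1335 px.
Subtracting 15 column gaps of 25 leaves 960 for 16 columns, so c = 60 px.
Column 5 starts at margin + 4·(column + gutter) = 24 + 4·85 = 364 px.

364 px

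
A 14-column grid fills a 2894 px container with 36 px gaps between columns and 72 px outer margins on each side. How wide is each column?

163 px

Take off 144 px of margins, leaving 2750 px.
2750 − 13·36 = 2282; ÷14 gives c = 163 px.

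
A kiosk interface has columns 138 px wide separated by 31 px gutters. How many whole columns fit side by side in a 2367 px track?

14 columns

Each extra column adds 138 + 31 = 169 px.
(2367 + 31) / 169 = 14.19, so 14 columns fit.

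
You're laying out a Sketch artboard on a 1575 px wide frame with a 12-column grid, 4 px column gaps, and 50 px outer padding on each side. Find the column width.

119.25 px

Content width = 1575 − 2·50 = 1475 px.
12 columns + 11 column gaps: 12c + 11·4 = 1475.
12c = 1475 − 44 = 1431, so c = 119.25 px.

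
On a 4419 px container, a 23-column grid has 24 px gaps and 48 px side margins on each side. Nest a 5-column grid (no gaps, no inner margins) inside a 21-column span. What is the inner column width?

789 px

Outer content = 4419 − 2·48 = 4323 px.
Subtracting 22 gaps of 24 leaves 3795 for 23 columns, so c = 165 px.
21-column span = 21·165 + 20·24 = 3945 px.
3945 / 5 = 789 px per column.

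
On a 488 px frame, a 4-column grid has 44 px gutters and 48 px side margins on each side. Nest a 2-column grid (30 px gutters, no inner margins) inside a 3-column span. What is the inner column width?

Take off 96 px of margins, leaving 392 px.
392 − 3·44 = 260; ÷4 gives c = 65 px.
3-column span = 3·65 + 2·44 = 283 px.
Subtracting 1 gutter of 30 leaves 253 for 2 columns, so d = 126.5 px.

126.5 px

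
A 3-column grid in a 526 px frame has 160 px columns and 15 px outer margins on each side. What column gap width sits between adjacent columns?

8 px

Take off 30 px of margins, leaving 496 px.
3 columns take 3·160 = 480 px; remaining 16 splits into 2 column gaps.
g = 16 / 2 = 8 px.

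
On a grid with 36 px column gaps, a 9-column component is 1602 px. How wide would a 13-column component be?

Subtracting 8 column gaps of 36 leaves 1314 for 9 columns, so c = 146 px.
Span of 13: 13·146 + 12·36 = 1898 + 432 = 2330 px.

2330 px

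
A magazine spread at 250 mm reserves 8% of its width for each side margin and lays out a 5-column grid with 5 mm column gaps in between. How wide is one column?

38 mm

Margins: 8% × 250 = 20 mm each, so content = 250 − 40 = 210 mm.
210 − 4·5 = 190; ÷5 gives c = 38 mm.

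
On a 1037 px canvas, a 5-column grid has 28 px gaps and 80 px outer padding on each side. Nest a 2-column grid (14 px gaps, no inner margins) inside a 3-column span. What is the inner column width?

Subtract both margins: 1037 − 2·80 = 877 px.
Subtracting 4 gaps of 28 leaves 765 for 5 columns, so c = 153 px.
3-column span = 3·153 + 2·28 = 515 px.
Subtracting 1 gap of 14 leaves 501 for 2 columns, so d = 250.5 px.

250.5 px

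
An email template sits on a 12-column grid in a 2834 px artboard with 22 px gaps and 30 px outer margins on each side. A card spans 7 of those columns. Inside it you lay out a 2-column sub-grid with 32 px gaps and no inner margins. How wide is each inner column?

788.5 px

Take off 60 px of margins, leaving 2774 px.
Subtracting 11 gaps of 22 leaves 2532 for 12 columns, so c = 211 px.
7 columns plus 6 gaps: 1477 + 132 = 1609 px.
2 columns + 1 gap: 2d + 1·32 = 1609.
2d = 1609 − 32 = 1577, so d = 788.5 px.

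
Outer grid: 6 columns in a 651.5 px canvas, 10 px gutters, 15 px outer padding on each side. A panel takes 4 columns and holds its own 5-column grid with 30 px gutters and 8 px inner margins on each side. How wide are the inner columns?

55 px

Inside the margins: 651.5 − 30 = 621.5 px.
6c + 5·10 = 621.5 → 6c = 571.5 → c = 95.25 px.
Span of 4: 4·95.25 + 3·10 = 381 + 30 = 411 px.
Inner content = 411 − 2·8 = 395 px.
5d + 4·30 = 395 → 5d = 275 → d = 55 px.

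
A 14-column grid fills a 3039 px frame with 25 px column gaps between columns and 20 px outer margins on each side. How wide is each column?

191 px

Take off 40 px of margins, leaving 2999 px.
Subtracting 13 column gaps of 25 leaves 2674 for 14 columns, so c = 191 px.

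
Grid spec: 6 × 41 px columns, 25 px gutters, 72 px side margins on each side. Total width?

Layout = 2·72 + 6·41 + 5·25 = 144 + 246 + 125 = 515 px.

515 px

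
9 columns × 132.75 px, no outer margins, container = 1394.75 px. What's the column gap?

9·132.75 + 8g = 1394.75 → 8g = 200 → g = 25 px.

25 px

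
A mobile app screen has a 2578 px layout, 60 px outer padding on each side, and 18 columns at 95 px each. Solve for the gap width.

Subtract both margins: 2578 − 2·60 = 2458 px.
18·95 + 17g = 2458 → 17g = 748 → g = 44 px.

44 px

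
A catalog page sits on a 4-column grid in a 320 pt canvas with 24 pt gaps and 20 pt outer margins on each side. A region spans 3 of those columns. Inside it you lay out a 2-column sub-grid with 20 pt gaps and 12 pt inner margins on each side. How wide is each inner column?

80 pt

Outer content = 320 − 2·20 = 280 pt.
280 − 3·24 = 208; ÷4 gives c = 52 pt.
3-column span = 3·52 + 2·24 = 204 pt.
Inner content = 204 − 2·12 = 180 pt.
2d + 1·20 = 180 → 2d = 160 → d = 80 pt.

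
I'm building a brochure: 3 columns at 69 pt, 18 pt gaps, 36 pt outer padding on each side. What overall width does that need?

315 pt

Container = 2·36 + 3·69 + 2·18 = 72 + 207 + 36 = 315 pt.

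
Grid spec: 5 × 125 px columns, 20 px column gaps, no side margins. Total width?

Total width: 5·125 + 4·20 = 705 px.

705 px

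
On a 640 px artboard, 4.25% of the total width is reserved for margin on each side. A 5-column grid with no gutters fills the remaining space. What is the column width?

117.12 px

Margins: 4.25% × 640 = 27.2 px each, so content = 640 − 54.4 = 585.6 px.
585.6 / 5 = 117.12 px per column.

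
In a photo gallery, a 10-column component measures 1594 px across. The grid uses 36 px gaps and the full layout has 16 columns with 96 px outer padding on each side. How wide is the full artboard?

Subtracting 9 gaps of 36 leaves 1270 for 10 columns, so c = 127 px.
Artboard = 2·96 + 16·127 + 15·36 = 192 + 2032 + 540 = 2764 px.

2764 px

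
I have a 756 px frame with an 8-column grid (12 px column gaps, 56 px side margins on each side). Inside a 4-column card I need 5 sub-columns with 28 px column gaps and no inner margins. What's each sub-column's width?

40.8 px

Outer content = 756 − 2·56 = 644 px.
8 columns + 7 column gaps: 8c + 7·12 = 644.
8c = 644 − 84 = 560, so c = 70 px.
4 columns plus 3 column gaps: 280 + 36 = 316 px.
316 − 4·28 = 204; ÷5 gives d = 40.8 px.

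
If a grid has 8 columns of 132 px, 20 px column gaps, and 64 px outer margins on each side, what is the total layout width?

Layout = 2·64 + 8·132 + 7·20 = 128 + 1056 + 140 = 1324 px.

1324 px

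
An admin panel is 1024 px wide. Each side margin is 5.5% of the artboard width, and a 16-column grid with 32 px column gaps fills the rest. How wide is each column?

Margins: 5.5% × 1024 = 56.32 px each, so content = 1024 − 112.64 = 911.36 px.
Subtracting 15 column gaps of 32 leaves 431.36 for 16 columns, so c = 26.96 px.

26.96 px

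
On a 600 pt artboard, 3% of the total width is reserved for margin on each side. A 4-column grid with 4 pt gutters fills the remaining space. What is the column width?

600 × (1 − 2·3%) = 600 × 94% = 564 pt for the columns.
4 columns + 3 gutters: 4c + 3·4 = 564.
4c = 564 − 12 = 552, so c = 138 pt.

138 pt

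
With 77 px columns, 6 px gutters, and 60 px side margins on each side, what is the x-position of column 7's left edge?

Before column 7: the margin + 6 columns + 6 gutters.
Offset = 60 + 6·(77 + 6) = 60 + 498 = 558 px.

558 px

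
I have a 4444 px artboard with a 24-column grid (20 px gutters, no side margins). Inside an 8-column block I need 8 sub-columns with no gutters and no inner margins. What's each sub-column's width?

183.5 px

24c + 23·20 = 4444 → 24c = 3984 → c = 166 px.
8-column span = 8·166 + 7·20 = 1468 px.
1468 / 8 = 183.5 px per column.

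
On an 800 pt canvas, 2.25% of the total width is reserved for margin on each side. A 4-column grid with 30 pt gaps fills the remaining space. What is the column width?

168.5 pt

800 × (1 − 2·2.25%) = 800 × 95.5% = 764 pt for the columns.
Subtracting 3 gaps of 30 leaves 674 for 4 columns, so c = 168.5 pt.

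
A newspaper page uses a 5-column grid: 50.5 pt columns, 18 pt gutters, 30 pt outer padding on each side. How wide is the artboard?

384.5 pt

Adding margins, columns and gutters: 60 + 252.5 + 72 = 384.5 pt.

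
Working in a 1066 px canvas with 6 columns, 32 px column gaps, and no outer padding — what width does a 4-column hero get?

700 px

Subtracting 5 column gaps of 32 leaves 906 for 6 columns, so c = 151 px.
Span of 4: 4·151 + 3·32 = 604 + 96 = 700 px.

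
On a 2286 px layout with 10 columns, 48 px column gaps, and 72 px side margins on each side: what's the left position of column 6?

1167 px

Inside the margins: 2286 − 144 = 2142 px.
2142 − 9·48 = 1710; ÷10 gives c = 171 px.
Column 6 starts at margin + 5·(column + gutter) = 72 + 5·219 = 1167 px.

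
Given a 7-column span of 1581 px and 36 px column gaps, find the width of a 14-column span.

3198 px

7 columns + 6 column gaps: 7c + 6·36 = 1581.
7c = 1581 − 216 = 1365, so c = 195 px.
14-column span = 14·195 + 13·36 = 3198 px.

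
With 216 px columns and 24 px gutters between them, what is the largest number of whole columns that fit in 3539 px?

14 columns: 14·216 + 13·24 = 3336 px ≤ 3539.
15 columns: 3576 px > 3539. So 14.

14 columns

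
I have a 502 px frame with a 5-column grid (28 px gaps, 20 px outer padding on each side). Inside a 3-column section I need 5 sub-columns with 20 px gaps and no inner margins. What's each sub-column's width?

37.2 px

Subtract both margins: 502 − 2·20 = 462 px.
462 − 4·28 = 350; ÷5 gives c = 70 px.
Span of 3: 3·70 + 2·28 = 210 + 56 = 266 px.
5d + 4·20 = 266 → 5d = 186 → d = 37.2 px.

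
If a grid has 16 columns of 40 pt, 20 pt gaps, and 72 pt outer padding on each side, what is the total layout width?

1084 pt

Adding margins, columns and gutters: 144 + 640 + 300 = 1084 pt.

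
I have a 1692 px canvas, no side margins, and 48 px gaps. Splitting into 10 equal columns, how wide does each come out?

126 px

Subtracting 9 gaps of 48 leaves 1260 for 10 columns, so c = 126 px.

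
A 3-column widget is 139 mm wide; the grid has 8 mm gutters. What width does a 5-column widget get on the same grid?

139 − 2·8 = 123; ÷3 gives c = 41 mm.
5 columns plus 4 gutters: 205 + 32 = 237 mm.

237 mm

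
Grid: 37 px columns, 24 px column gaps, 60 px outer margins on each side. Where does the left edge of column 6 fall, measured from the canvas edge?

365 px

Column 6 starts at margin + 5·(column + gutter) = 60 + 5·61 = 365 px.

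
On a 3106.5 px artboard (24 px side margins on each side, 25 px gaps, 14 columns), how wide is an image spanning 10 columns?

2177.5 px

Inside the margins: 3106.5 − 48 = 3058.5 px.
3058.5 − 13·25 = 2733.5; ÷14 gives c = 195.25 px.
10-column span = 10·195.25 + 9·25 = 2177.5 px.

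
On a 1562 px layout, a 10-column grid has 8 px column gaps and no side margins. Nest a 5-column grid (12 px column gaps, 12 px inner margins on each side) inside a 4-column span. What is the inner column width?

109.6 px

10c + 9·8 = 1562 → 10c = 1490 → c = 149 px.
4-column span = 4·149 + 3·8 = 620 px.
Inner content = 620 − 2·12 = 596 px.
596 − 4·12 = 548; ÷5 gives d = 109.6 px.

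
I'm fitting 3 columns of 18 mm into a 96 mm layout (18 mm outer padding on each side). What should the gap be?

Content width = 96 − 2·18 = 60 mm.
Columns use 54 mm, leaving 6 mm across 2 gaps = 3 mm each.

3 mm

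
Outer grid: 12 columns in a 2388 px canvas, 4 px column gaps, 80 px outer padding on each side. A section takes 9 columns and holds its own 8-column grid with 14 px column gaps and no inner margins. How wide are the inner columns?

196.5 px

Inside the margins: 2388 − 160 = 2228 px.
12 columns + 11 column gaps: 12c + 11·4 = 2228.
12c = 2228 − 44 = 2184, so c = 182 px.
9 columns plus 8 column gaps: 1638 + 32 = 1670 px.
8d + 7·14 = 1670 → 8d = 1572 → d = 196.5 px.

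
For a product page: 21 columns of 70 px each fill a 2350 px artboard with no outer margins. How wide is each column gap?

44 px

Columns use 1470 px, leaving 880 px across 20 column gaps = 44 px each.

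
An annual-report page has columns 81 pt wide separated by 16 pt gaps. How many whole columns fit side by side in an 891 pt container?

Each extra column adds 81 + 16 = 97 pt.
(891 + 16) / 97 = 9.35, so 9 columns fit.

9 columns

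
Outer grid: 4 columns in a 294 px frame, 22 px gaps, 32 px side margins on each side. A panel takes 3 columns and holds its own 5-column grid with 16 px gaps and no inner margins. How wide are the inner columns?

Take off 64 px of margins, leaving 230 px.
4 columns + 3 gaps: 4c + 3·22 = 230.
4c = 230 − 66 = 164, so c = 41 px.
3 columns plus 2 gaps: 123 + 44 = 167 px.
167 − 4·16 = 103; ÷5 gives d = 20.6 px.

20.6 px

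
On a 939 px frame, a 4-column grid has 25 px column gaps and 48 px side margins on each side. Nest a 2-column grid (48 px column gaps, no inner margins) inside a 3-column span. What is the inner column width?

Take off 96 px of margins, leaving 843 px.
843 − 3·25 = 768; ÷4 gives c = 192 px.
Span of 3: 3·192 + 2·25 = 576 + 50 = 626 px.
Subtracting 1 column gap of 48 leaves 578 for 2 columns, so d = 289 px.

289 px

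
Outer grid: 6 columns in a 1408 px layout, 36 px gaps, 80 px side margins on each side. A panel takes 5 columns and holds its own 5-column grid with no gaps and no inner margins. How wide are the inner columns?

206.8 px

Inside the margins: 1408 − 160 = 1248 px.
6 columns + 5 gaps: 6c + 5·36 = 1248.
6c = 1248 − 180 = 1068, so c = 178 px.
5-column span = 5·178 + 4·36 = 1034 px.
5d = 1034 → d = 206.8 px.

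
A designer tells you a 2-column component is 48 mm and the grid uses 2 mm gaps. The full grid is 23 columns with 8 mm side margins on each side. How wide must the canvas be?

589 mm

2c + 1·2 = 48 → 2c = 46 → c = 23 mm.
Canvas = 2·8 + 23·23 + 22·2 = 16 + 529 + 44 = 589 mm.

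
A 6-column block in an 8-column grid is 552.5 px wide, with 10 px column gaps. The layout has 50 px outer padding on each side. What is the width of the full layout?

840 px

6c + 5·10 = 552.5 → 6c = 502.5 → c = 83.75 px.
Layout = 2·50 + 8·83.75 + 7·10 = 100 + 670 + 70 = 840 px.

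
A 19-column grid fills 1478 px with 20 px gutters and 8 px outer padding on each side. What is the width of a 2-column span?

136 px

Subtract both margins: 1478 − 2·8 = 1462 px.
Subtracting 18 gutters of 20 leaves 1102 for 19 columns, so c = 58 px.
2 columns plus 1 gutter: 116 + 20 = 136 px.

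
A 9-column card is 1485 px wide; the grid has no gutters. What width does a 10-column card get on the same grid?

With no gutters, each column is 1485/9 = 165 px.
10-column span = 10·165 = 1650 px.

1650 px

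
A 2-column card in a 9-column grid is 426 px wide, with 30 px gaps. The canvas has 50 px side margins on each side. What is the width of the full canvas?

Subtracting 1 gap of 30 leaves 396 for 2 columns, so c = 198 px.
Total width: 2·50 + 9·198 + 8·30 = 2122 px.

2122 px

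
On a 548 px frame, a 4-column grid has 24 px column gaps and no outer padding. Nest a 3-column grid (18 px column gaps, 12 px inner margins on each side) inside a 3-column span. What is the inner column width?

4c + 3·24 = 548 → 4c = 476 → c = 119 px.
3 columns plus 2 column gaps: 357 + 48 = 405 px.
Inner content = 405 − 2·12 = 381 px.
381 − 2·18 = 345; ÷3 gives d = 115 px.

115 px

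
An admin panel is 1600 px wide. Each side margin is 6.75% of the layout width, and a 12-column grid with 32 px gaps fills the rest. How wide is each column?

1600 × (1 − 2·6.75%) = 1600 × 86.5% = 1384 px for the columns.
12c + 11·32 = 1384 → 12c = 1032 → c = 86 px.

86 px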